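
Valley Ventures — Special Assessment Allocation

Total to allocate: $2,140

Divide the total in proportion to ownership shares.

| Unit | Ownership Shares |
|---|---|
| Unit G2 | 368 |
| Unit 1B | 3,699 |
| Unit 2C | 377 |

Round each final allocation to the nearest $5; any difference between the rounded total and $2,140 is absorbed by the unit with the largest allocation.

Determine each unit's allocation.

Ownership shares total: 4,444.
Raw shares: Unit G2 368/4,444 × $2,140 = 177.21; Unit 1B 3,699/4,444 × $2,140 = 1,781.25; Unit 2C 377/4,444 × $2,140 = 181.54.
At nearest $5: Unit G2 $175; Unit 1B $1,780; Unit 2C $180. Sum = $2,135.
Difference $2,140 − $2,135 = +$5 applied to largest allocation (Unit 1B): Unit 1B becomes $1,785.

Unit G2: $175 | Unit 1B: $1,785 | Unit 2C: $180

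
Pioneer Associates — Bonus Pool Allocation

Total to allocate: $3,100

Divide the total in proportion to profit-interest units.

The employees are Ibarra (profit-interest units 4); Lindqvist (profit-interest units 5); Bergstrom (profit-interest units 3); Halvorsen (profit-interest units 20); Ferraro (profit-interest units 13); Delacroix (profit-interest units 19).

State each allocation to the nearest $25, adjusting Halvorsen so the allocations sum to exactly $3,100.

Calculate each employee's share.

Ibarra: $200; Lindqvist: $250; Bergstrom: $150; Halvorsen: $950; Ferraro: $625; Delacroix: $925

Sum of profit-interest units: 64.
Proportional shares: Ibarra 4/64 × $3,100 = 193.75; Lindqvist 5/64 × $3,100 = 242.19; Bergstrom 3/64 × $3,100 = 145.31; Halvorsen 20/64 × $3,100 = 968.75; Ferraro 13/64 × $3,100 = 629.69; Delacroix 19/64 × $3,100 = 920.31.
At nearest $25: Ibarra $200; Lindqvist $250; Bergstrom $150; Halvorsen $975; Ferraro $625; Delacroix $925. Sum = $3,125.
Difference $3,100 − $3,125 = −$25 applied to Halvorsen: Halvorsen becomes $950.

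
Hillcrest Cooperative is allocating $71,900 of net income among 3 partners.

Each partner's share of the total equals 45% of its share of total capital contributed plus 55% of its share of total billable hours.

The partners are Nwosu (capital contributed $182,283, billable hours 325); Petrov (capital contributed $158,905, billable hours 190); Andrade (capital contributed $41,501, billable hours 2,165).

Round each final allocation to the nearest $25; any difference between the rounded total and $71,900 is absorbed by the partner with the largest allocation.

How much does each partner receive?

Nwosu: $20,200 | Petrov: $16,250 | Andrade: $35,450

Totals — capital contributed 382,689, billable hours 2,680.
Blended shares (45% capital contributed + 55% billable hours): Nwosu 0.2810; Petrov 0.2258; Andrade 0.4931.
Pro-rata amounts: Nwosu 20,206.95; Petrov 16,238.42; Andrade 35,454.63.
At nearest $25: Nwosu $20,200; Petrov $16,250; Andrade $35,450. Sum = $71,900.
Rounded total matches; no reconciliation needed.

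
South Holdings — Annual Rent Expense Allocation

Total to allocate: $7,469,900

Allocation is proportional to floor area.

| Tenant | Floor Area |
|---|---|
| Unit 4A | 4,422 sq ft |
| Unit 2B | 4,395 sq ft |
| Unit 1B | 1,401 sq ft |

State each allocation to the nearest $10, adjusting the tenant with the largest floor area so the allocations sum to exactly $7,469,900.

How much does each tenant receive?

Unit 4A: $3,232,710; Unit 2B: $3,212,980; Unit 1B: $1,024,210

Sum of floor area: 10,218.
Unrounded shares: Unit 4A 4,422/10,218 × $7,469,900 = 3,232,716.56; Unit 2B 4,395/10,218 × $7,469,900 = 3,212,978.13; Unit 1B 1,401/10,218 × $7,469,900 = 1,024,205.31.
At nearest $10: Unit 4A $3,232,720; Unit 2B $3,212,980; Unit 1B $1,024,210. Sum = $7,469,910.
Difference $7,469,900 − $7,469,910 = −$10 applied to largest floor area (Unit 4A): Unit 4A becomes $3,232,710.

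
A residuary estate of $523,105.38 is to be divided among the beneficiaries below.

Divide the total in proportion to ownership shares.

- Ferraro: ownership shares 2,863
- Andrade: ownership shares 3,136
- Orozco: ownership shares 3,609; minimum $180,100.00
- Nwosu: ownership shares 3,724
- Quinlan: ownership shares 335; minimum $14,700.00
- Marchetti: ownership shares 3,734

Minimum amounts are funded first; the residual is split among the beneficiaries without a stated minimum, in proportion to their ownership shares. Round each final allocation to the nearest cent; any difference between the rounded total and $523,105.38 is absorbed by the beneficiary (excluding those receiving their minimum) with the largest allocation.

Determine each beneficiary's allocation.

Guaranteed amounts: Orozco $180,100.00; Quinlan $14,700.00. Residual $328,305.38.
Residual split over remaining ownership shares 13,457: Ferraro 69,847.5368 → $69,847.54; Andrade 76,507.8154 → $76,507.82; Nwosu 90,853.0308 → $90,853.03; Marchetti 91,096.9970 → $91,097.00.
Rounding difference −$0.01 applied to Marchetti → $91,096.99.

Ferraro: $69,847.54 | Andrade: $76,507.82 | Orozco: $180,100.00 | Nwosu: $90,853.03 | Quinlan: $14,700.00 | Marchetti: $91,096.99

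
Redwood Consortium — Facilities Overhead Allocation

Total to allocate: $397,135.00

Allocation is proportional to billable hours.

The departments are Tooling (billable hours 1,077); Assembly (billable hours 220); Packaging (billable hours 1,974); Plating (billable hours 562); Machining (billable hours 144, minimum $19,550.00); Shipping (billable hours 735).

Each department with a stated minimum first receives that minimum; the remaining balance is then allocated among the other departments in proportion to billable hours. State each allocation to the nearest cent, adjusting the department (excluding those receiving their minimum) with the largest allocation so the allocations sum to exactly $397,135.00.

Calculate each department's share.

Guaranteed amounts: Machining $19,550.00. Residual $377,585.00.
Residual split over remaining billable hours 4,568: Tooling 89,023.4337 → $89,023.43; Assembly 18,184.9168 → $18,184.92; Packaging 163,168.2990 → $163,168.30; Plating 46,454.1966 → $46,454.20; Shipping 60,754.1539 → $60,754.15.

Tooling: $89,023.43; Assembly: $18,184.92; Packaging: $163,168.30; Plating: $46,454.20; Machining: $19,550.00; Shipping: $60,754.15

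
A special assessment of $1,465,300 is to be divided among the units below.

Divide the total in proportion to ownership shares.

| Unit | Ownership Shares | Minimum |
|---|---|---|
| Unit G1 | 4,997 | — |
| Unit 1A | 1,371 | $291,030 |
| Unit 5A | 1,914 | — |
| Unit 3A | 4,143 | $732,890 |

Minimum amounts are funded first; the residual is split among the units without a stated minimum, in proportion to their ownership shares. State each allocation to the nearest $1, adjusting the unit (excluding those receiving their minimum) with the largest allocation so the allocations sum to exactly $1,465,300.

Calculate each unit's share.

Unit G1: $319,140; Unit 1A: $291,030; Unit 5A: $122,240; Unit 3A: $732,890

Minimums first: Unit 1A $291,030; Unit 3A $732,890. Remaining pool $441,380.
Remaining pool split over remaining ownership shares 6,911: Unit G1 319,139.90 → $319,140; Unit 5A 122,240.10 → $122,240.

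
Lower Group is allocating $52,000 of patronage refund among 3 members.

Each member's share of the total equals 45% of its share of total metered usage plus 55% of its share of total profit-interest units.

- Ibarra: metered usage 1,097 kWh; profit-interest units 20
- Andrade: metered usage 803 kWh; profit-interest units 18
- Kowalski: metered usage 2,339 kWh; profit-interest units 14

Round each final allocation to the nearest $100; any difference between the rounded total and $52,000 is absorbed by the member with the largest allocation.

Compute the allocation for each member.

Totals — metered usage 4,239, profit-interest units 52.
Blended shares (45% metered usage + 55% profit-interest units): Ibarra 0.3280; Andrade 0.2756; Kowalski 0.3964.
Unrounded shares: Ibarra 17,055.63; Andrade 14,332.70; Kowalski 20,611.68.
After rounding ($100): Ibarra $17,100; Andrade $14,300; Kowalski $20,600. Sum = $52,000.
Sum already equals the total — no adjustment.

Ibarra: $17,100; Andrade: $14,300; Kowalski: $20,600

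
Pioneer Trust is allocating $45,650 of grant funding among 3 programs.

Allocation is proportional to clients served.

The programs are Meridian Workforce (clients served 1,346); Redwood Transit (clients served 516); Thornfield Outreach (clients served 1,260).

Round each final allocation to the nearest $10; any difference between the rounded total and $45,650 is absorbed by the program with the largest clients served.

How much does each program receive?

Clients served total: 3,122.
Proportional shares: Meridian Workforce 1,346/3,122 × $45,650 = 19,681.26; Redwood Transit 516/3,122 × $45,650 = 7,544.97; Thornfield Outreach 1,260/3,122 × $45,650 = 18,423.77.
At nearest $10: Meridian Workforce $19,680; Redwood Transit $7,540; Thornfield Outreach $18,420. Sum = $45,640.
Difference $45,650 − $45,640 = +$10 applied to largest clients served (Meridian Workforce): Meridian Workforce becomes $19,690.

Meridian Workforce: $19,690 | Redwood Transit: $7,540 | Thornfield Outreach: $18,420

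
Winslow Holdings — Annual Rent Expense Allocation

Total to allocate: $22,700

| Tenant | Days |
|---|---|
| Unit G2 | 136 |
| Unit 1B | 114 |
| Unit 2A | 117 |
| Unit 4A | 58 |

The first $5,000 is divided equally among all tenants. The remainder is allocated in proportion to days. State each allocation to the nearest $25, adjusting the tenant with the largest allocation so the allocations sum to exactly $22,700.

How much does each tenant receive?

Unit G2: $6,900 | Unit 1B: $6,000 | Unit 2A: $6,125 | Unit 4A: $3,675

Equal tier: $5,000 ÷ 4 = $1,250 apiece.
Remainder $17,700 by days (total 425): Unit G2 5,664.00 → $5,675; Unit 1B 4,747.76 → $4,750; Unit 2A 4,872.71 → $4,875; Unit 4A 2,415.53 → $2,425.
Rounding difference −$25 on remainder applied to Unit G2.
Totals: Unit G2 $1,250 + $5,650 = $6,900; Unit 1B $1,250 + $4,750 = $6,000; Unit 2A $1,250 + $4,875 = $6,125; Unit 4A $1,250 + $2,425 = $3,675.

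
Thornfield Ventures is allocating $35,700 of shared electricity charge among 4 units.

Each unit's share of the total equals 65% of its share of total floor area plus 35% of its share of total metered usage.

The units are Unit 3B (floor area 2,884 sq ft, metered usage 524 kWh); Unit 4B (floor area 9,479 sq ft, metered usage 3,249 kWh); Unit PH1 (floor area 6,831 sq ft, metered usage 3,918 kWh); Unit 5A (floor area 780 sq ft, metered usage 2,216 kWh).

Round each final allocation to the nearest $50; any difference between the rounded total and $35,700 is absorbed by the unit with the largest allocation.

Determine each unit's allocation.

Unit 3B: $4,000 | Unit 4B: $15,100 | Unit PH1: $12,900 | Unit 5A: $3,700

Totals — floor area 19,974, metered usage 9,907.
Composite weights (65% floor area + 35% metered usage): Unit 3B 0.1124; Unit 4B 0.4233; Unit PH1 0.3607; Unit 5A 0.1037.
Pro-rata amounts: Unit 3B 4,011.40; Unit 4B 15,110.06; Unit PH1 12,877.48; Unit 5A 3,701.06.
At nearest $50: Unit 3B $4,000; Unit 4B $15,100; Unit PH1 $12,900; Unit 5A $3,700. Sum = $35,700.
No rounding difference to absorb.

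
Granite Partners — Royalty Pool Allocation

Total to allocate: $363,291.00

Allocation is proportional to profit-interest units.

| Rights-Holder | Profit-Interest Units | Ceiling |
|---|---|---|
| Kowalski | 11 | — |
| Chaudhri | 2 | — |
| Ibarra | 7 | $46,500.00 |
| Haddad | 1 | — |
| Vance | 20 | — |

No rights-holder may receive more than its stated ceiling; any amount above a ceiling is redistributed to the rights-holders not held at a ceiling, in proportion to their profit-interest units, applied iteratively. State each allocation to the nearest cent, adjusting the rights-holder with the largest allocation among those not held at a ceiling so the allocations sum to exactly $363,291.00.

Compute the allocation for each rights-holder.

Profit-interest units total: 41.
Proportional shares (ignoring caps): Kowalski 97,468.3171; Chaudhri 17,721.5122; Ibarra 62,025.2927; Haddad 8,860.7561; Vance 177,215.1220.
Cap binds for Ibarra ($46,500.00); remaining pool $316,791.00 reallocated over remaining profit-interest units 34.
Redistributed shares: Kowalski 102,491.2059 → $102,491.21; Chaudhri 18,634.7647 → $18,634.76; Haddad 9,317.3824 → $9,317.38; Vance 186,347.6471 → $186,347.65.

Kowalski: $102,491.21 · Chaudhri: $18,634.76 · Ibarra: $46,500.00 · Haddad: $9,317.38 · Vance: $186,347.65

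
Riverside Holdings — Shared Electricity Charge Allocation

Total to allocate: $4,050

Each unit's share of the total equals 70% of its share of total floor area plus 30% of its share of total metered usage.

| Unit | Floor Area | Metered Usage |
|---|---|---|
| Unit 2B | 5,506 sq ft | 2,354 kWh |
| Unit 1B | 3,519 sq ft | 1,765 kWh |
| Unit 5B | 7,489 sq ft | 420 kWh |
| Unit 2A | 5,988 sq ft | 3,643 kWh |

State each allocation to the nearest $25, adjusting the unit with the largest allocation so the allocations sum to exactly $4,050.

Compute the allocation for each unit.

Totals — floor area 22,502, metered usage 8,182.
Composite weights (70% floor area + 30% metered usage): Unit 2B 0.2576; Unit 1B 0.1742; Unit 5B 0.2484; Unit 2A 0.3199.
Raw shares: Unit 2B 1,043.26; Unit 1B 705.45; Unit 5B 1,005.90; Unit 2A 1,295.39.
At nearest $25: Unit 2B $1,050; Unit 1B $700; Unit 5B $1,000; Unit 2A $1,300. Sum = $4,050.
Rounded total matches; no reconciliation needed.

Unit 2B: $1,050 | Unit 1B: $700 | Unit 5B: $1,000 | Unit 2A: $1,300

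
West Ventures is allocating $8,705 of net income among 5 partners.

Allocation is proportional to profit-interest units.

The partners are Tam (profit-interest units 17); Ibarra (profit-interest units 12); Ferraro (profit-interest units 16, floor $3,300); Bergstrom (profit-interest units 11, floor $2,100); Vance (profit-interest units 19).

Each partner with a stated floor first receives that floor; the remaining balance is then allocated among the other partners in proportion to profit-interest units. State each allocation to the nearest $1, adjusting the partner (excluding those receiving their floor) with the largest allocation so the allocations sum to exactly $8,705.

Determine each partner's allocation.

Guaranteed amounts: Ferraro $3,300; Bergstrom $2,100. Residual $3,305.
Residual split over remaining profit-interest units 48: Tam 1,170.52 → $1,171; Ibarra 826.25 → $826; Vance 1,308.23 → $1,308.

Tam: $1,171; Ibarra: $826; Ferraro: $3,300; Bergstrom: $2,100; Vance: $1,308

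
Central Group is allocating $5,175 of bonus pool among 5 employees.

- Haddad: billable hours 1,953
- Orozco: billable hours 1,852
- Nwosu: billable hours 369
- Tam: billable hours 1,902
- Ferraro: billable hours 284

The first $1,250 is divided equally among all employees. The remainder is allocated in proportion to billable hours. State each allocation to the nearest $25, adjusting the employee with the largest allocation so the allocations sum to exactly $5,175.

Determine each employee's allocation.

Haddad: $1,450; Orozco: $1,400; Nwosu: $475; Tam: $1,425; Ferraro: $425

$1,250 shared equally gives $250 per employee.
Remainder $3,925 by billable hours (total 6,360): Haddad 1,205.27 → $1,200; Orozco 1,142.94 → $1,150; Nwosu 227.72 → $225; Tam 1,173.80 → $1,175; Ferraro 175.27 → $175.
Totals: Haddad $250 + $1,200 = $1,450; Orozco $250 + $1,150 = $1,400; Nwosu $250 + $225 = $475; Tam $250 + $1,175 = $1,425; Ferraro $250 + $175 = $425.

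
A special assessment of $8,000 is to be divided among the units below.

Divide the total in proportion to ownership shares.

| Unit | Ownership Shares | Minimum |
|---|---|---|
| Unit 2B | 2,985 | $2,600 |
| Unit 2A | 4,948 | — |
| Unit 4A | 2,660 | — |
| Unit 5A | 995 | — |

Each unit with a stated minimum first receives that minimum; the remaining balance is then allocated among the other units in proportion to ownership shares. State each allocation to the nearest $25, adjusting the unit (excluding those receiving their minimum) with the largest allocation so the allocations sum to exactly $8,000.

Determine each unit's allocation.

Guaranteed amounts: Unit 2B $2,600. Remaining pool $5,400.
Remaining pool split over remaining ownership shares 8,603: Unit 2A 3,105.80 → $3,100; Unit 4A 1,669.65 → $1,675; Unit 5A 624.55 → $625.

Unit 2B: $2,600 · Unit 2A: $3,100 · Unit 4A: $1,675 · Unit 5A: $625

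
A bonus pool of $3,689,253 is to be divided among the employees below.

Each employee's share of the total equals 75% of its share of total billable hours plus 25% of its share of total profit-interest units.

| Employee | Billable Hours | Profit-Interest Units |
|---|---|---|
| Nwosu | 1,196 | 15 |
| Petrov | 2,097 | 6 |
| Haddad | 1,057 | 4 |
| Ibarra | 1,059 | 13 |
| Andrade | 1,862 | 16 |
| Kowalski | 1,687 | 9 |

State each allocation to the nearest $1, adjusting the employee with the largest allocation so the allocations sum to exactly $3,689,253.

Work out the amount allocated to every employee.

Nwosu: $589,018; Petrov: $735,559; Haddad: $385,045; Ibarra: $517,422; Andrade: $809,371; Kowalski: $652,838

Billable hours total 8,958; profit-interest units total 63.
Composite weights (75% billable hours + 25% profit-interest units): Nwosu 0.1597; Petrov 0.1994; Haddad 0.1044; Ibarra 0.1403; Andrade 0.2194; Kowalski 0.1770.
Pro-rata amounts: Nwosu 589,017.90; Petrov 735,559.01; Haddad 385,044.87; Ibarra 517,421.67; Andrade 809,371.33; Kowalski 652,838.22.
At nearest $1: Nwosu $589,018; Petrov $735,559; Haddad $385,045; Ibarra $517,422; Andrade $809,371; Kowalski $652,838. Sum = $3,689,253.
No rounding difference to absorb.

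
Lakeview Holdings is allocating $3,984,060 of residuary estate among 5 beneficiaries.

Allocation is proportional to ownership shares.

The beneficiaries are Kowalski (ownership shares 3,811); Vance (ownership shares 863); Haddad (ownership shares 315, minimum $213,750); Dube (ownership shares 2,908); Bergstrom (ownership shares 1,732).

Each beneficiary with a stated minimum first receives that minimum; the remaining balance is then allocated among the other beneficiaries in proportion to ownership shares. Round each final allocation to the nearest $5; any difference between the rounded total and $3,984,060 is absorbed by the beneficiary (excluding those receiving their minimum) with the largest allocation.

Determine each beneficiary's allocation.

Kowalski: $1,542,690 | Vance: $349,345 | Haddad: $213,750 | Dube: $1,177,160 | Bergstrom: $701,115

Fund the minimums — Haddad $213,750. Balance $3,770,310.
Balance split over remaining ownership shares 9,314: Kowalski 1,542,693.95 → $1,542,695; Vance 349,342.66 → $349,345; Dube 1,177,159.27 → $1,177,160; Bergstrom 701,114.12 → $701,115.
Rounding difference −$5 applied to Kowalski → $1,542,690.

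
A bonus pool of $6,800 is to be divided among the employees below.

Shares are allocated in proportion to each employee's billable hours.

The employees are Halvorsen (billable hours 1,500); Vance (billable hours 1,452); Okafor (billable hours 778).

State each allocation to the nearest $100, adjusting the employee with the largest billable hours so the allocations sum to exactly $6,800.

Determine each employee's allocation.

Combined billable hours = 3,730.
Proportional shares: Halvorsen 1,500/3,730 × $6,800 = 2,734.58; Vance 1,452/3,730 × $6,800 = 2,647.08; Okafor 778/3,730 × $6,800 = 1,418.34.
After rounding ($100): Halvorsen $2,700; Vance $2,600; Okafor $1,400. Sum = $6,700.
Difference $6,800 − $6,700 = +$100 applied to largest billable hours (Halvorsen): Halvorsen becomes $2,800.

Halvorsen: $2,800 | Vance: $2,600 | Okafor: $1,400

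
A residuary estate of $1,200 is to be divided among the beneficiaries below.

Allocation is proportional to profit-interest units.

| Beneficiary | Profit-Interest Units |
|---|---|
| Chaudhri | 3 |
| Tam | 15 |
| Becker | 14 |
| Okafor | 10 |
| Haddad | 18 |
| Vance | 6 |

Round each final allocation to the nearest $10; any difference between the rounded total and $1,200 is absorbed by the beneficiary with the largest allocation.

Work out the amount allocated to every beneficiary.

Chaudhri: $50 · Tam: $270 · Becker: $250 · Okafor: $180 · Haddad: $340 · Vance: $110

Total profit-interest units = 66.
Pro-rata amounts: Chaudhri 3/66 × $1,200 = 54.55; Tam 15/66 × $1,200 = 272.73; Becker 14/66 × $1,200 = 254.55; Okafor 10/66 × $1,200 = 181.82; Haddad 18/66 × $1,200 = 327.27; Vance 6/66 × $1,200 = 109.09.
At nearest $10: Chaudhri $50; Tam $270; Becker $250; Okafor $180; Haddad $330; Vance $110. Sum = $1,190.
Difference $1,200 − $1,190 = +$10 applied to largest allocation (Haddad): Haddad becomes $340.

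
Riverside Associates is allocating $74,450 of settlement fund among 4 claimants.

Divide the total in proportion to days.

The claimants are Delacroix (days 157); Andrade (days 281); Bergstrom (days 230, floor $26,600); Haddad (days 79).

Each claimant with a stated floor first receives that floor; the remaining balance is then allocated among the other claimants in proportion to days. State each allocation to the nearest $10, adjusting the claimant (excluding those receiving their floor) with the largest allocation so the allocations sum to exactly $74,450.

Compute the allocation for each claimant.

Delacroix: $14,530 | Andrade: $26,010 | Bergstrom: $26,600 | Haddad: $7,310

Fund the minimums — Bergstrom $26,600. Balance $47,850.
Balance split over remaining days 517: Delacroix 14,530.85 → $14,530; Andrade 26,007.45 → $26,010; Haddad 7,311.70 → $7,310.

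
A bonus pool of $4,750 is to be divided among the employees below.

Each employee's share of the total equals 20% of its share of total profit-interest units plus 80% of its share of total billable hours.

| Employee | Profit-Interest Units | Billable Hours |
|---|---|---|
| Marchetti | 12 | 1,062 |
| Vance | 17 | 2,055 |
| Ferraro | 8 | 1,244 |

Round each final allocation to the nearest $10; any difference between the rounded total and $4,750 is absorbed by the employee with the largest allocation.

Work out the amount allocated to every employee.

Profit-interest units total 37; billable hours total 4,361.
Combined weights (20% profit-interest units + 80% billable hours): Marchetti 0.2597; Vance 0.4689; Ferraro 0.2714.
Pro-rata amounts: Marchetti 1,233.49; Vance 2,227.13; Ferraro 1,289.38.
At nearest $10: Marchetti $1,230; Vance $2,230; Ferraro $1,290. Sum = $4,750.
No rounding difference to absorb.

Marchetti: $1,230; Vance: $2,230; Ferraro: $1,290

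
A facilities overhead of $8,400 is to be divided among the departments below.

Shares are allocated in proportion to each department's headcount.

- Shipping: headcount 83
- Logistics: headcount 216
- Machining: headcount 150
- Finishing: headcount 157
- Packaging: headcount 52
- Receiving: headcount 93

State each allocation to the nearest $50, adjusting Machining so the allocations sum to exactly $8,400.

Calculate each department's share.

Headcount total: 751.
Unrounded shares: Shipping 83/751 × $8,400 = 928.36; Logistics 216/751 × $8,400 = 2,415.98; Machining 150/751 × $8,400 = 1,677.76; Finishing 157/751 × $8,400 = 1,756.06; Packaging 52/751 × $8,400 = 581.62; Receiving 93/751 × $8,400 = 1,040.21.
At nearest $50: Shipping $950; Logistics $2,400; Machining $1,700; Finishing $1,750; Packaging $600; Receiving $1,050. Sum = $8,450.
Difference $8,400 − $8,450 = −$50 applied to Machining: Machining becomes $1,650.

Shipping: $950 · Logistics: $2,400 · Machining: $1,650 · Finishing: $1,750 · Packaging: $600 · Receiving: $1,050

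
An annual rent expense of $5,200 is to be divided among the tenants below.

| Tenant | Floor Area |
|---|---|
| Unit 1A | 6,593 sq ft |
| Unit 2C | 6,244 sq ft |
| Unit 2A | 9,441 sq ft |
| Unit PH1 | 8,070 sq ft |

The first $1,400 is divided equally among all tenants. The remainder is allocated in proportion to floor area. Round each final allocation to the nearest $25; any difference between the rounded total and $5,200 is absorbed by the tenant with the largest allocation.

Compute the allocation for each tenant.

Unit 1A: $1,175 · Unit 2C: $1,125 · Unit 2A: $1,550 · Unit PH1: $1,350

$1,400 shared equally gives $350 per tenant.
Remainder $3,800 by floor area (total 30,348): Unit 1A 825.54 → $825; Unit 2C 781.84 → $775; Unit 2A 1,182.15 → $1,175; Unit PH1 1,010.48 → $1,000.
Rounding difference +$25 on remainder applied to Unit 2A.
Totals: Unit 1A $350 + $825 = $1,175; Unit 2C $350 + $775 = $1,125; Unit 2A $350 + $1,200 = $1,550; Unit PH1 $350 + $1,000 = $1,350.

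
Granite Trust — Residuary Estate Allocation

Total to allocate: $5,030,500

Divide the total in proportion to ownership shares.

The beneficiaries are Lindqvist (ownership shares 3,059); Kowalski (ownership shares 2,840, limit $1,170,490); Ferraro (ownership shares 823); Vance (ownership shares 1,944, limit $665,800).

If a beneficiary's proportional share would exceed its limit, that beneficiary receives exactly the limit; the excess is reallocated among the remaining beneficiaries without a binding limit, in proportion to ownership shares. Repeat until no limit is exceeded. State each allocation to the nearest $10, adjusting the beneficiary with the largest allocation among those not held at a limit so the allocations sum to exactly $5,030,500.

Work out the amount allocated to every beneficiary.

Combined ownership shares = 8,666.
Proportional shares (ignoring caps): Lindqvist 1,775,709.61; Kowalski 1,648,582.97; Ferraro 477,740.77; Vance 1,128,466.65.
Cap binds for Kowalski ($1,170,490), Vance ($665,800); residual $3,194,210 reallocated over remaining ownership shares 3,882.
Remaining shares: Lindqvist 2,517,024.31 → $2,517,020; Ferraro 677,185.69 → $677,190.

Lindqvist: $2,517,020 · Kowalski: $1,170,490 · Ferraro: $677,190 · Vance: $665,800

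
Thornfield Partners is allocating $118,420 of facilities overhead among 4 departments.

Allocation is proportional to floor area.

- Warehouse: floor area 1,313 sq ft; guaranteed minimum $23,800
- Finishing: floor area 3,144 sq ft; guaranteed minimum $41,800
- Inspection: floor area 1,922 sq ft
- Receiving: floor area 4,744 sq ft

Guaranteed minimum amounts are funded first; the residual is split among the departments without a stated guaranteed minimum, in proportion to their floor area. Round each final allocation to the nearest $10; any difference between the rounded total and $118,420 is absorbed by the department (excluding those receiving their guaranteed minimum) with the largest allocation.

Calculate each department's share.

Warehouse: $23,800 | Finishing: $41,800 | Inspection: $15,230 | Receiving: $37,590

Guaranteed amounts: Warehouse $23,800; Finishing $41,800. Remaining pool $52,820.
Remaining pool split over remaining floor area 6,666: Inspection 15,229.53 → $15,230; Receiving 37,590.47 → $37,590.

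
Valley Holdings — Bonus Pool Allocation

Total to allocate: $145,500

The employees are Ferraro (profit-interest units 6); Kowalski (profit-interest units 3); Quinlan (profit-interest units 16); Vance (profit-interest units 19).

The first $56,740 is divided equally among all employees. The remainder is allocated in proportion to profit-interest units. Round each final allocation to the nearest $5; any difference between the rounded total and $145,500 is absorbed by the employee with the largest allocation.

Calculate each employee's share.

Ferraro: $26,290 | Kowalski: $20,235 | Quinlan: $46,460 | Vance: $52,515

$56,740 shared equally gives $14,185 per employee.
Remainder $88,760 by profit-interest units (total 44): Ferraro 12,103.64 → $12,105; Kowalski 6,051.82 → $6,050; Quinlan 32,276.36 → $32,275; Vance 38,328.18 → $38,330.
Totals: Ferraro $14,185 + $12,105 = $26,290; Kowalski $14,185 + $6,050 = $20,235; Quinlan $14,185 + $32,275 = $46,460; Vance $14,185 + $38,330 = $52,515.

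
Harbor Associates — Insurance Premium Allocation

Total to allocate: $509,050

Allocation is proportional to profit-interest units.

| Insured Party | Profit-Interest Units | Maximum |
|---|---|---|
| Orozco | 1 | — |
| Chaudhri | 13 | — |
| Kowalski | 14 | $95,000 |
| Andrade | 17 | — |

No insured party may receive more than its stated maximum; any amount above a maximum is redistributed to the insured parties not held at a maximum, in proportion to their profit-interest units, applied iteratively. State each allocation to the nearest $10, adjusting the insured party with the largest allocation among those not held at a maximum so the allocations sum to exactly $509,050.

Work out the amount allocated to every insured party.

Orozco: $13,360 · Chaudhri: $173,630 · Kowalski: $95,000 · Andrade: $227,060

Combined profit-interest units = 45.
Unconstrained shares: Orozco 11,312.22; Chaudhri 147,058.89; Kowalski 158,371.11; Andrade 192,307.78.
Held at cap: Kowalski ($95,000); balance $414,050 reallocated over remaining profit-interest units 31.
Shares after redistribution: Orozco 13,356.45 → $13,360; Chaudhri 173,633.87 → $173,630; Andrade 227,059.68 → $227,060.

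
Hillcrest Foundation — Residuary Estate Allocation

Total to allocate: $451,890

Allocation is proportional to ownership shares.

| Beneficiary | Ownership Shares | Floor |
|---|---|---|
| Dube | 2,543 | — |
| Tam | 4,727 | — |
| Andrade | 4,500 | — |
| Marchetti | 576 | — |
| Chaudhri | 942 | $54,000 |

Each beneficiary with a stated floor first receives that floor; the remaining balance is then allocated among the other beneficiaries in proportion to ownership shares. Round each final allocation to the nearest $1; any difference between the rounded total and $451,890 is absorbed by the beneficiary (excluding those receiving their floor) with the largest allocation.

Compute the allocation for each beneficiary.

Minimums first: Chaudhri $54,000. Remaining pool $397,890.
Remaining pool split over remaining ownership shares 12,346: Dube 81,956.45 → $81,956; Tam 152,342.95 → $152,343; Andrade 145,027.13 → $145,027; Marchetti 18,563.47 → $18,563.
Rounding difference +$1 applied to Tam → $152,344.

Dube: $81,956; Tam: $152,344; Andrade: $145,027; Marchetti: $18,563; Chaudhri: $54,000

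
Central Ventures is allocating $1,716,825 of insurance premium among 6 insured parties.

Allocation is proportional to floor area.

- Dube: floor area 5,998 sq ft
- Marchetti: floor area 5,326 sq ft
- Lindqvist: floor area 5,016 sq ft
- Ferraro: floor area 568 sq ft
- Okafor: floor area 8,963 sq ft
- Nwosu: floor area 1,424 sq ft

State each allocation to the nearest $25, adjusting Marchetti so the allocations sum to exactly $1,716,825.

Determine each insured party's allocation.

Dube: $377,275 · Marchetti: $334,975 · Lindqvist: $315,500 · Ferraro: $35,725 · Okafor: $563,775 · Nwosu: $89,575

Sum of floor area: 27,295.
Proportional shares: Dube 5,998/27,295 × $1,716,825 = 377,267.50; Marchetti 5,326/27,295 × $1,716,825 = 334,999.45; Lindqvist 5,016/27,295 × $1,716,825 = 315,500.80; Ferraro 568/27,295 × $1,716,825 = 35,726.57; Okafor 8,963/27,295 × $1,716,825 = 563,762.68; Nwosu 1,424/27,295 × $1,716,825 = 89,568.01.
After rounding ($25): Dube $377,275; Marchetti $335,000; Lindqvist $315,500; Ferraro $35,725; Okafor $563,775; Nwosu $89,575. Sum = $1,716,850.
Difference $1,716,825 − $1,716,850 = −$25 applied to Marchetti: Marchetti becomes $334,975.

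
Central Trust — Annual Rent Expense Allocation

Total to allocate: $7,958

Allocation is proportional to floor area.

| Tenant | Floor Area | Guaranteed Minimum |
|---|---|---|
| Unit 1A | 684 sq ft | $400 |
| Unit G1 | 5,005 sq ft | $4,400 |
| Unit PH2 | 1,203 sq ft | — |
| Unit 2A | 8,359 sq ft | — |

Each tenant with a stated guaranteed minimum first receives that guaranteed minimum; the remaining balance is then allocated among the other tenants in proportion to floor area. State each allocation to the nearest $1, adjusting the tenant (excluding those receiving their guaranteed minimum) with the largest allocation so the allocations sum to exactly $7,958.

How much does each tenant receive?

Fund the minimums — Unit 1A $400; Unit G1 $4,400. Balance $3,158.
Balance split over remaining floor area 9,562: Unit PH2 397.31 → $397; Unit 2A 2,760.69 → $2,761.

Unit 1A: $400; Unit G1: $4,400; Unit PH2: $397; Unit 2A: $2,761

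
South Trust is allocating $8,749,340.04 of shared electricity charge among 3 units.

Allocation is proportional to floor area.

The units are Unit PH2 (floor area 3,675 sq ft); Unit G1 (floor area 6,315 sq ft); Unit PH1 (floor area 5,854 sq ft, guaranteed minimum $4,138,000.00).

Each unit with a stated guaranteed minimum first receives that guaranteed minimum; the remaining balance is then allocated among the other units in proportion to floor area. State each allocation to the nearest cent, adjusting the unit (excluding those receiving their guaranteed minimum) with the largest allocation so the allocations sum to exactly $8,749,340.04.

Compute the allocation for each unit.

Fund the minimums — Unit PH1 $4,138,000.00. Remaining pool $4,611,340.04.
Remaining pool split over remaining floor area 9,990: Unit PH2 1,696,363.8285 → $1,696,363.83; Unit G1 2,914,976.2115 → $2,914,976.21.

Unit PH2: $1,696,363.83 | Unit G1: $2,914,976.21 | Unit PH1: $4,138,000.00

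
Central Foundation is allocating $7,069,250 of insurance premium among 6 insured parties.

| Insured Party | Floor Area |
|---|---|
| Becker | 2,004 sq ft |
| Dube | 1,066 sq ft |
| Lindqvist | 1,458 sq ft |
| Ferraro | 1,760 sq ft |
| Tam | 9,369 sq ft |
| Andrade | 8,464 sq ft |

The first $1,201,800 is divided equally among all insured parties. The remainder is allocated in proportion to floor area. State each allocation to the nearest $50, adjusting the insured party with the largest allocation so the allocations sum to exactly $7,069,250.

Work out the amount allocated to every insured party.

Becker: $687,750 | Dube: $459,600 | Lindqvist: $554,950 | Ferraro: $628,400 | Tam: $2,479,400 | Andrade: $2,259,150

First tranche $1,201,800 split equally: $200,300 each.
Remainder $5,867,450 by floor area (total 24,121): Becker 487,474.39 → $487,450; Dube 259,305.24 → $259,300; Lindqvist 354,659.51 → $354,650; Ferraro 428,121.22 → $428,100; Tam 2,279,015.76 → $2,279,000; Andrade 2,058,873.88 → $2,058,850.
Rounding difference +$100 on remainder applied to Tam.
Totals: Becker $200,300 + $487,450 = $687,750; Dube $200,300 + $259,300 = $459,600; Lindqvist $200,300 + $354,650 = $554,950; Ferraro $200,300 + $428,100 = $628,400; Tam $200,300 + $2,279,100 = $2,479,400; Andrade $200,300 + $2,058,850 = $2,259,150.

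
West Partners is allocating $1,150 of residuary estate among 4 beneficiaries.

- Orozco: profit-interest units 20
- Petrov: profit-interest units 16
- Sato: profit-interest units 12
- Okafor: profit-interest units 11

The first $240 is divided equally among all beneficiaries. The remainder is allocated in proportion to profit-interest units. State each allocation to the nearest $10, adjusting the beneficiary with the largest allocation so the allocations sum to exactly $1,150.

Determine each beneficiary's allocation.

$240 shared equally gives $60 per beneficiary.
Remainder $910 by profit-interest units (total 59): Orozco 308.47 → $310; Petrov 246.78 → $250; Sato 185.08 → $190; Okafor 169.66 → $170.
Rounding difference −$10 on remainder applied to Orozco.
Totals: Orozco $60 + $300 = $360; Petrov $60 + $250 = $310; Sato $60 + $190 = $250; Okafor $60 + $170 = $230.

Orozco: $360; Petrov: $310; Sato: $250; Okafor: $230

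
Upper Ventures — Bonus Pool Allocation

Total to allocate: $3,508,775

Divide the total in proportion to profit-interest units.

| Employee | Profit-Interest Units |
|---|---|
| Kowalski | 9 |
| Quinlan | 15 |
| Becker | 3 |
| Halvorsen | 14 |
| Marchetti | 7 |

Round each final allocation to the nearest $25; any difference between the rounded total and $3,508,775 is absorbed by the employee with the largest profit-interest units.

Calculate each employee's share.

Sum of profit-interest units: 48.
Raw shares: Kowalski 9/48 × $3,508,775 = 657,895.31; Quinlan 15/48 × $3,508,775 = 1,096,492.19; Becker 3/48 × $3,508,775 = 219,298.44; Halvorsen 14/48 × $3,508,775 = 1,023,392.71; Marchetti 7/48 × $3,508,775 = 511,696.35.
After rounding ($25): Kowalski $657,900; Quinlan $1,096,500; Becker $219,300; Halvorsen $1,023,400; Marchetti $511,700. Sum = $3,508,800.
Difference $3,508,775 − $3,508,800 = −$25 applied to largest profit-interest units (Quinlan): Quinlan becomes $1,096,475.

Kowalski: $657,900 | Quinlan: $1,096,475 | Becker: $219,300 | Halvorsen: $1,023,400 | Marchetti: $511,700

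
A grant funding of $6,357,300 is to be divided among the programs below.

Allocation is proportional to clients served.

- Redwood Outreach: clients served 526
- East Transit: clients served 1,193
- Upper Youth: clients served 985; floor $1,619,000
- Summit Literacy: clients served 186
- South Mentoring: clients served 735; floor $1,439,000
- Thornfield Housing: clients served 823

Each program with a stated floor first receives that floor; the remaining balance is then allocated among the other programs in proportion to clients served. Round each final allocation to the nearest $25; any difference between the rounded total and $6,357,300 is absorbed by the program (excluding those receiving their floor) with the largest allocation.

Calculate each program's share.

Minimums first: Upper Youth $1,619,000; South Mentoring $1,439,000. Balance $3,299,300.
Balance split over remaining clients served 2,728: Redwood Outreach 636,155.35 → $636,150; East Transit 1,442,839.04 → $1,442,850; Summit Literacy 224,952.27 → $224,950; Thornfield Housing 995,353.34 → $995,350.

Redwood Outreach: $636,150 · East Transit: $1,442,850 · Upper Youth: $1,619,000 · Summit Literacy: $224,950 · South Mentoring: $1,439,000 · Thornfield Housing: $995,350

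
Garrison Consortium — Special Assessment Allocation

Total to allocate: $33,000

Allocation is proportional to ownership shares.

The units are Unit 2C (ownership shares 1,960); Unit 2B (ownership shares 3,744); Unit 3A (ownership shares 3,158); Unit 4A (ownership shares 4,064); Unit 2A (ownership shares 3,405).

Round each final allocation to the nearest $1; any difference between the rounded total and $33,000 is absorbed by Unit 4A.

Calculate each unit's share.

Unit 2C: $3,961 · Unit 2B: $7,565 · Unit 3A: $6,381 · Unit 4A: $8,213 · Unit 2A: $6,880

Combined ownership shares = 16,331.
Pro-rata amounts: Unit 2C 1,960/16,331 × $33,000 = 3,960.57; Unit 2B 3,744/16,331 × $33,000 = 7,565.49; Unit 3A 3,158/16,331 × $33,000 = 6,381.36; Unit 4A 4,064/16,331 × $33,000 = 8,212.11; Unit 2A 3,405/16,331 × $33,000 = 6,880.47.
At nearest $1: Unit 2C $3,961; Unit 2B $7,565; Unit 3A $6,381; Unit 4A $8,212; Unit 2A $6,880. Sum = $32,999.
Difference $33,000 − $32,999 = +$1 applied to Unit 4A: Unit 4A becomes $8,213.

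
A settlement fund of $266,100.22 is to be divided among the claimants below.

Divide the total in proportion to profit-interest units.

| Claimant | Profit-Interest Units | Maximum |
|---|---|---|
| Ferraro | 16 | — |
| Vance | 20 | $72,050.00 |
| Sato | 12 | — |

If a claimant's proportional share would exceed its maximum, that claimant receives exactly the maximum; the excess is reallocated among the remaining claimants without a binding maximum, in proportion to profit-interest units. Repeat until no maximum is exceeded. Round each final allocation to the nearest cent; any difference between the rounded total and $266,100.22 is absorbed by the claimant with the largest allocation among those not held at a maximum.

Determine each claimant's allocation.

Ferraro: $110,885.84 · Vance: $72,050.00 · Sato: $83,164.38

Sum of profit-interest units: 48.
Pro-rata shares before constraints: Ferraro 88,700.0733; Vance 110,875.0917; Sato 66,525.0550.
Held at cap: Vance ($72,050.00); remaining pool $194,050.22 reallocated over remaining profit-interest units 28.
Redistributed shares: Ferraro 110,885.8400 → $110,885.84; Sato 83,164.3800 → $83,164.38.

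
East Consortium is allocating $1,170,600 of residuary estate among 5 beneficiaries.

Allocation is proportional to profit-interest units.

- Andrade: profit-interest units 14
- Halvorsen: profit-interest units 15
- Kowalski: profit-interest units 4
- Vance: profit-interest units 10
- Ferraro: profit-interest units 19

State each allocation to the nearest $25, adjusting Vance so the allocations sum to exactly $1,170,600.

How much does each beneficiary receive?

Andrade: $264,325; Halvorsen: $283,200; Kowalski: $75,525; Vance: $188,825; Ferraro: $358,725

Combined profit-interest units = 62.
Raw shares: Andrade 14/62 × $1,170,600 = 264,329.03; Halvorsen 15/62 × $1,170,600 = 283,209.68; Kowalski 4/62 × $1,170,600 = 75,522.58; Vance 10/62 × $1,170,600 = 188,806.45; Ferraro 19/62 × $1,170,600 = 358,732.26.
After rounding ($25): Andrade $264,325; Halvorsen $283,200; Kowalski $75,525; Vance $188,800; Ferraro $358,725. Sum = $1,170,575.
Difference $1,170,600 − $1,170,575 = +$25 applied to Vance: Vance becomes $188,825.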